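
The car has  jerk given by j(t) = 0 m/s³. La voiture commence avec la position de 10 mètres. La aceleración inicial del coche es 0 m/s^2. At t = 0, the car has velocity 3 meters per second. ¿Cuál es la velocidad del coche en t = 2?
Necesitamos integrar nuestra ecuación de la sacudida j(t) = 0 2 veces. Tomando ∫j(t)dt y aplicando a(0) = 0, encontramos a(t) = 0. La integral de la aceleración, con v(0) = 3, da la velocidad: v(t) = 3. De la ecuación de la velocidad v(t) = 3, sustituimos t = 2 para obtener v = 3.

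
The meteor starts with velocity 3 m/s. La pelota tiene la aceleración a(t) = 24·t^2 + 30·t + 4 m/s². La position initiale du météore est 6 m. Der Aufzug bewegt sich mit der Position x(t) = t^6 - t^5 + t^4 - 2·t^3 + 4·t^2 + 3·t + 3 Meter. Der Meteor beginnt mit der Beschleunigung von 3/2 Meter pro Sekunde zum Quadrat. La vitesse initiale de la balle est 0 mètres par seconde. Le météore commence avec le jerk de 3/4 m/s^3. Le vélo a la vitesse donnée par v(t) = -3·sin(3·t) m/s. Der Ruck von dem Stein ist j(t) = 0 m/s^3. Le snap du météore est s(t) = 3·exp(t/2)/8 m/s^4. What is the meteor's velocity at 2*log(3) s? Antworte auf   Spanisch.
Necesitamos integrar nuestra ecuación del snap s(t) = 3·exp(t/2)/8 3 veces. La antiderivada del snap es la sacudida. Usando j(0) = 3/4, obtenemos j(t) = 3·exp(t/2)/4. Integrando la sacudida y usando la condición inicial a(0) = 3/2, obtenemos a(t) = 3·exp(t/2)/2. La antiderivada de la aceleración, con v(0) = 3, da la velocidad: v(t) = 3·exp(t/2). Tenemos la velocidad v(t) = 3·exp(t/2). Sustituyendo t = 2*log(3): v(2*log(3)) = 9.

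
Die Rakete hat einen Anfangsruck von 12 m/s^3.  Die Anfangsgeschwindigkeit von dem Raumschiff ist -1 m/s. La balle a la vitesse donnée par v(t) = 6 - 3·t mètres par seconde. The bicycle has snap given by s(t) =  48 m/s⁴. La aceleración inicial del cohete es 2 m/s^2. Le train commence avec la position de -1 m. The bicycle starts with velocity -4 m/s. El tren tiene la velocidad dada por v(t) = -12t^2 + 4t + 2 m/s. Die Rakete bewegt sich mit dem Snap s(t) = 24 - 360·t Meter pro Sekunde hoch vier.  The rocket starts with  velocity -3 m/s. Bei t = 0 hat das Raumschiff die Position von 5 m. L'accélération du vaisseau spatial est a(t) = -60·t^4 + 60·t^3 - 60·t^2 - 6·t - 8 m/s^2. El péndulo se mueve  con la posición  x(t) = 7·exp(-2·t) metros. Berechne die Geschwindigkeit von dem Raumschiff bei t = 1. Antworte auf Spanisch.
Necesitamos integrar nuestra ecuación de la aceleración a(t) = -60·t^4 + 60·t^3 - 60·t^2 - 6·t - 8 1 vez. La antiderivada de la aceleración, con v(0) = -1, da la velocidad: v(t) = -12·t^5 + 15·t^4 - 20·t^3 - 3·t^2 - 8·t - 1. Tenemos la velocidad v(t) = -12·t^5 + 15·t^4 - 20·t^3 - 3·t^2 - 8·t - 1. Sustituyendo t = 1: v(1) = -29.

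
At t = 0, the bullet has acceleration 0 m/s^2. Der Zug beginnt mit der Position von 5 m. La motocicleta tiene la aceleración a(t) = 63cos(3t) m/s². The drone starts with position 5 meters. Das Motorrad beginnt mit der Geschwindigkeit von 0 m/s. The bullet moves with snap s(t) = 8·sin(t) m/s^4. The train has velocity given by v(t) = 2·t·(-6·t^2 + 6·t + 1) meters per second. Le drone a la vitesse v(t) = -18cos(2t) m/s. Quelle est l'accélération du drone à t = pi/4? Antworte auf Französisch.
Pour résoudre ceci, nous devons prendre 1 dérivée de notre équation de la vitesse v(t) = -18·cos(2·t). En dérivant la vitesse, nous obtenons l'accélération: a(t) = 36·sin(2·t). De l'équation de l'accélération a(t) = 36·sin(2·t), nous substituons t = pi/4 pour obtenir a = 36.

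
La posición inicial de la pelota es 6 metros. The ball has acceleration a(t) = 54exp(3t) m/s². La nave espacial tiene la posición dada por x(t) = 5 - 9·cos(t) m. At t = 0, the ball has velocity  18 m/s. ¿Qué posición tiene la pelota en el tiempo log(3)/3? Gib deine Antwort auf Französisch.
Pour résoudre ceci, nous devons prendre 2 primitives de notre équation de l'accélération a(t) = 54·exp(3·t). L'intégrale de l'accélération est la vitesse. En utilisant v(0) = 18, nous obtenons v(t) = 18·exp(3·t). En prenant ∫v(t)dt et en appliquant x(0) = 6, nous trouvons x(t) = 6·exp(3·t). De l'équation de la position x(t) = 6·exp(3·t), nous substituons t = log(3)/3 pour obtenir x = 18.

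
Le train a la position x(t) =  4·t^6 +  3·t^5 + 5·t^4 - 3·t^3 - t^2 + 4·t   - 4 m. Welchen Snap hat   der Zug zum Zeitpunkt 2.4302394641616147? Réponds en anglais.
To solve this, we need to take 4 derivatives of our position equation x(t) = 4·t^6 + 3·t^5 + 5·t^4 - 3·t^3 - t^2 + 4·t - 4. Differentiating position, we get velocity: v(t) = 24·t^5 + 15·t^4 + 20·t^3 - 9·t^2 - 2·t + 4. The derivative of velocity gives acceleration: a(t) = 120·t^4 + 60·t^3 + 60·t^2 - 18·t - 2. Differentiating acceleration, we get jerk: j(t) = 480·t^3 + 180·t^2 + 120·t - 18. Differentiating jerk, we get snap: s(t) = 1440·t^2 + 360·t + 120. Using s(t) = 1440·t^2 + 360·t + 120 and substituting t = 2.4302394641616147, we find s = 9499.61815566087.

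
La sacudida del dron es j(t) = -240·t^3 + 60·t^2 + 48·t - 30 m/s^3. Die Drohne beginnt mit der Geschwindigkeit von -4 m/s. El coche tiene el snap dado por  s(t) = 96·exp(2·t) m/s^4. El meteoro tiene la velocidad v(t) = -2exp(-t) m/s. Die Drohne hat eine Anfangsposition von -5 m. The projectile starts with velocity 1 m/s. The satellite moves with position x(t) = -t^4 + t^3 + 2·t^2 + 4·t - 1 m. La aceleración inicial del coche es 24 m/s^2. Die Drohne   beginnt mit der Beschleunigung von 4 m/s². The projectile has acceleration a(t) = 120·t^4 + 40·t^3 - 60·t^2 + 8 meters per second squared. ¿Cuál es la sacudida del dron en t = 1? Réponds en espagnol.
De la ecuación de la sacudida j(t) = -240·t^3 + 60·t^2 + 48·t - 30, sustituimos t = 1 para obtener j = -162.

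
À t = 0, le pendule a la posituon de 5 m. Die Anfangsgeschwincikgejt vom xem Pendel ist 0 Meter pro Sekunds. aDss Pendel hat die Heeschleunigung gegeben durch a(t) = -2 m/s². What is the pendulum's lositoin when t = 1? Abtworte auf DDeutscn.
Ausgehend von der Beschleunigung a(t) = -2, nehmen wir 2 Integrale. Die Stammfunktion von der Beschleunigung, mit v(0) = 0, ergibt die Geschwindigkeit: v(t) = -2·t. Die Stammfunktion von der Geschwindigkeit, mit x(0) = 5, ergibt die Position: x(t) = 5 - t^2. Mit x(t) = 5 - t^2 und Einsetzen von t = 1, finden wir x = 4.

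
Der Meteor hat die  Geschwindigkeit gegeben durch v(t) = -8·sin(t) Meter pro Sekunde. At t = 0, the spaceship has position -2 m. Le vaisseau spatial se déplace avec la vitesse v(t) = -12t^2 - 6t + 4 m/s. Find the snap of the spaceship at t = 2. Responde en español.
Partiendo de la velocidad v(t) = -12·t^2 - 6·t + 4, tomamos 3 derivadas. Tomando d/dt de v(t), encontramos a(t) = -24·t - 6. Tomando d/dt de a(t), encontramos j(t) = -24. La derivada de la sacudida da el snap: s(t) = 0. Usando s(t) = 0 y sustituyendo t = 2, encontramos s = 0.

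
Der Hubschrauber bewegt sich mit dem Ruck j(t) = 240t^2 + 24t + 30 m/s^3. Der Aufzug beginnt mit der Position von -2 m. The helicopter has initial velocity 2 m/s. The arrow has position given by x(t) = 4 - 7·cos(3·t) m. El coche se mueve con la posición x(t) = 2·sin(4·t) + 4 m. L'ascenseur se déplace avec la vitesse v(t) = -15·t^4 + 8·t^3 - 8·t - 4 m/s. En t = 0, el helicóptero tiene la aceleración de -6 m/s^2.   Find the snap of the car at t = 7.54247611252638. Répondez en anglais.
Starting from position x(t) = 2·sin(4·t) + 4, we take 4 derivatives. Differentiating position, we get velocity: v(t) = 8·cos(4·t). The derivative of velocity gives acceleration: a(t) = -32·sin(4·t). Differentiating acceleration, we get jerk: j(t) = -128·cos(4·t). Differentiating jerk, we get snap: s(t) = 512·sin(4·t). Using s(t) = 512·sin(4·t) and substituting t = 7.54247611252638, we find s = -485.234068017193.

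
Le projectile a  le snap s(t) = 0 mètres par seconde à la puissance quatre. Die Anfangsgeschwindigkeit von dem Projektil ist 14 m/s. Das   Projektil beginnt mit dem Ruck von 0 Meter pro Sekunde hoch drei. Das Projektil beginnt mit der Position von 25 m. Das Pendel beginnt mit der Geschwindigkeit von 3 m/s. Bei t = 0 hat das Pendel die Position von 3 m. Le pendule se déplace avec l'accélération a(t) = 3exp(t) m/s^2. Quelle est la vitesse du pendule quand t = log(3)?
Nous devons intégrer notre équation de l'accélération a(t) = 3·exp(t) 1 fois. L'intégrale de l'accélération est la vitesse. En utilisant v(0) = 3, nous obtenons v(t) = 3·exp(t). Nous avons la vitesse v(t) = 3·exp(t). En substituant t = log(3): v(log(3)) = 9.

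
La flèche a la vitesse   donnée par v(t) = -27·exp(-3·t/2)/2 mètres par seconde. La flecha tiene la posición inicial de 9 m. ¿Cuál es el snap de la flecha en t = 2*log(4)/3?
Para resolver esto, necesitamos tomar 3 derivadas de nuestra ecuación de la velocidad v(t) = -27·exp(-3·t/2)/2. La derivada de la velocidad da la aceleración: a(t) = 81·exp(-3·t/2)/4. Tomando d/dt de a(t), encontramos j(t) = -243·exp(-3·t/2)/8. Derivando la sacudida, obtenemos el snap: s(t) = 729·exp(-3·t/2)/16. De la ecuación del snap s(t) = 729·exp(-3·t/2)/16, sustituimos t = 2*log(4)/3 para obtener s = 729/64.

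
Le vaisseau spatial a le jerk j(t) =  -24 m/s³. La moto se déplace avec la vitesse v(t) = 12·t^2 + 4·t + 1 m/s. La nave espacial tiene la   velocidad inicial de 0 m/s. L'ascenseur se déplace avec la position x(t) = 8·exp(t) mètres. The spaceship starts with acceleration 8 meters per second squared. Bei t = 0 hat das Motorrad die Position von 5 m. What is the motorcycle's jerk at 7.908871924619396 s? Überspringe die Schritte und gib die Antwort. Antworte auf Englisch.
The jerk at t = 7.908871924619396 is j = 24.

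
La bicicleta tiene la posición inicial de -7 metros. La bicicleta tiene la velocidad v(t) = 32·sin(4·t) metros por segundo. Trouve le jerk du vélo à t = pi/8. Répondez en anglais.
Starting from velocity v(t) = 32·sin(4·t), we take 2 derivatives. The derivative of velocity gives acceleration: a(t) = 128·cos(4·t). Taking d/dt of a(t), we find j(t) = -512·sin(4·t). Using j(t) = -512·sin(4·t) and substituting t = pi/8, we find j = -512.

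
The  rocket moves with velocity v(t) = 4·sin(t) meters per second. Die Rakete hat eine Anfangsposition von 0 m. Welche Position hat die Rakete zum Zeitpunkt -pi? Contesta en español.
Partiendo de la velocidad v(t) = 4·sin(t), tomamos 1 integral. La antiderivada de la velocidad, con x(0) = 0, da la posición: x(t) = 4 - 4·cos(t). Tenemos la posición x(t) = 4 - 4·cos(t). Sustituyendo t = -pi: x(-pi) = 8.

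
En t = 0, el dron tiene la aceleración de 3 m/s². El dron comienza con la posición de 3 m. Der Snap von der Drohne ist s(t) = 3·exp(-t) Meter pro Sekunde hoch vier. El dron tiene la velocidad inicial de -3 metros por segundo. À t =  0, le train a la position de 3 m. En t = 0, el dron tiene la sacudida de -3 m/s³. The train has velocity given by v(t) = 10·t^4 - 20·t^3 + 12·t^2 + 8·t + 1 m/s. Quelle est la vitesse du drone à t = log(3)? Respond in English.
To solve this, we need to take 3 antiderivatives of our snap equation s(t) = 3·exp(-t). The integral of snap is jerk. Using j(0) = -3, we get j(t) = -3·exp(-t). Taking ∫j(t)dt and applying a(0) = 3, we find a(t) = 3·exp(-t). Integrating acceleration and using the initial condition v(0) = -3, we get v(t) = -3·exp(-t). Using v(t) = -3·exp(-t) and substituting t = log(3), we find v = -1.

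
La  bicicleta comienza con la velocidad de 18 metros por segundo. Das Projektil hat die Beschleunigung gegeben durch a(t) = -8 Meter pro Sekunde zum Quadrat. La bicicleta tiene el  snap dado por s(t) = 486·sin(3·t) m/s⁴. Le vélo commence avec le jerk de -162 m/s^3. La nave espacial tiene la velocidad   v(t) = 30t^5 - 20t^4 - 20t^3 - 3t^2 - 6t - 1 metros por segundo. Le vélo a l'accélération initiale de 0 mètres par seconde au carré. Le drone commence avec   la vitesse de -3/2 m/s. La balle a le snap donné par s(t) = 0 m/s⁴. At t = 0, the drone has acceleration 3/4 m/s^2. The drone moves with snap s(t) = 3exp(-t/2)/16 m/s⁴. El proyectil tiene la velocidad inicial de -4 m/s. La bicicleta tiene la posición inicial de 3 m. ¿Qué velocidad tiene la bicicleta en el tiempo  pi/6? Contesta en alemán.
Um dies zu lösen, müssen wir 3 Stammfunktionen unserer Gleichung für den Snap s(t) = 486·sin(3·t) finden. Das Integral von dem Snap ist der Ruck. Mit j(0) = -162 erhalten wir j(t) = -162·cos(3·t). Das Integral von dem Ruck, mit a(0) = 0, ergibt die Beschleunigung: a(t) = -54·sin(3·t). Durch Integration von der Beschleunigung und Verwendung der Anfangsbedingung v(0) = 18, erhalten wir v(t) = 18·cos(3·t). Mit v(t) = 18·cos(3·t) und Einsetzen von t = pi/6, finden wir v = 0.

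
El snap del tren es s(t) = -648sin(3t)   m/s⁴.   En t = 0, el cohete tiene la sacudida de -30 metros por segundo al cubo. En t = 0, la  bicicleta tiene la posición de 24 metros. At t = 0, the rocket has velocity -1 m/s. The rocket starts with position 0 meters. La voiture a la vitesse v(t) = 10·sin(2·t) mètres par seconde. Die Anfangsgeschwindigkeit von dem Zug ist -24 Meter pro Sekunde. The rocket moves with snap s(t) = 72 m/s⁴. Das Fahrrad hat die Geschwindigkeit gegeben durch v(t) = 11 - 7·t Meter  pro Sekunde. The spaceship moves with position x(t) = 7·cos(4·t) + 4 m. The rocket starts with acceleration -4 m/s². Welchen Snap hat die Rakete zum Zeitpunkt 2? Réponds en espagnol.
De la ecuación del snap s(t) = 72, sustituimos t = 2 para obtener s = 72.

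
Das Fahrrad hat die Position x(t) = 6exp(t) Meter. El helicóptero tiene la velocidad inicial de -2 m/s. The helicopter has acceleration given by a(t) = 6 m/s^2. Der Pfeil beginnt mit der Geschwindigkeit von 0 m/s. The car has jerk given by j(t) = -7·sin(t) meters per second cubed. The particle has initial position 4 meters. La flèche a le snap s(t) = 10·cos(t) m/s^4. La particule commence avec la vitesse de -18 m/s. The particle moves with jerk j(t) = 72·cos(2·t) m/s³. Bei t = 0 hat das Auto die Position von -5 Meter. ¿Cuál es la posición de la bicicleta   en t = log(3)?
Usando x(t) = 6·exp(t) y sustituyendo t = log(3), encontramos x = 18.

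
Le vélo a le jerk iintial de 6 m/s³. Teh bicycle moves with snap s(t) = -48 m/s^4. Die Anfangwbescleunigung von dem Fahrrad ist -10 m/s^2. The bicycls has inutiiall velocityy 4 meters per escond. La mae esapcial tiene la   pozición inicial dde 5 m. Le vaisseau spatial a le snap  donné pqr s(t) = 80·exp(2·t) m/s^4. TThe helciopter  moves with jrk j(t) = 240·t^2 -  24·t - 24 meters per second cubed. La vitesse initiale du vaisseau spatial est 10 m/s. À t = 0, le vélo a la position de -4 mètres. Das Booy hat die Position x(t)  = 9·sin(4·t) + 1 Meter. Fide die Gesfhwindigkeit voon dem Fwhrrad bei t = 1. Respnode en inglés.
We must find the antiderivative of our snap equation s(t) = -48 3 times. Finding the antiderivative of s(t) and using j(0) = 6: j(t) = 6 - 48·t. The integral of jerk, with a(0) = -10, gives acceleration: a(t) = -24·t^2 + 6·t - 10. Finding the integral of a(t) and using v(0) = 4: v(t) = -8·t^3 + 3·t^2 - 10·t + 4. From the given velocity equation v(t) = -8·t^3 + 3·t^2 - 10·t + 4, we substitute t = 1 to get v = -11.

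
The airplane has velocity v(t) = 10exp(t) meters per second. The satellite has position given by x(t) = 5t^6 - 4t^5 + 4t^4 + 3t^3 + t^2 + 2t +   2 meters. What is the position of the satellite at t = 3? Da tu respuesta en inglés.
Using x(t) = 5·t^6 - 4·t^5 + 4·t^4 + 3·t^3 + t^2 + 2·t + 2 and substituting t = 3, we find x = 3095.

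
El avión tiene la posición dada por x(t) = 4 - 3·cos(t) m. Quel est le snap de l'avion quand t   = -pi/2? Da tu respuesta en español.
Debemos derivar nuestra ecuación de la posición x(t) = 4 - 3·cos(t) 4 veces. La derivada de la posición da la velocidad: v(t) = 3·sin(t). Derivando la velocidad, obtenemos la aceleración: a(t) = 3·cos(t). La derivada de la aceleración da la sacudida: j(t) = -3·sin(t). La derivada de la sacudida da el snap: s(t) = -3·cos(t). Tenemos el snap s(t) = -3·cos(t). Sustituyendo t = -pi/2: s(-pi/2) = 0.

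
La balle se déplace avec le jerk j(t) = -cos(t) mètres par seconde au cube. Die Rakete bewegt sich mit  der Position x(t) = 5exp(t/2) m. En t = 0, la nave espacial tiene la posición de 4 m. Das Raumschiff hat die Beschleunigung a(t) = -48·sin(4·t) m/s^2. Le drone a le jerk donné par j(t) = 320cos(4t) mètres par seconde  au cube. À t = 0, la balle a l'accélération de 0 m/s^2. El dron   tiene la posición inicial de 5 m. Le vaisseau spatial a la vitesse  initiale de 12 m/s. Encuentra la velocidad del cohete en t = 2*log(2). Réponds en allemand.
Um dies zu lösen, müssen wir 1 Ableitung unserer Gleichung für die Position x(t) = 5·exp(t/2) nehmen. Durch Ableiten von der Position erhalten wir die Geschwindigkeit: v(t) = 5·exp(t/2)/2. Wir haben die Geschwindigkeit v(t) = 5·exp(t/2)/2. Durch Einsetzen von t = 2*log(2): v(2*log(2)) = 5.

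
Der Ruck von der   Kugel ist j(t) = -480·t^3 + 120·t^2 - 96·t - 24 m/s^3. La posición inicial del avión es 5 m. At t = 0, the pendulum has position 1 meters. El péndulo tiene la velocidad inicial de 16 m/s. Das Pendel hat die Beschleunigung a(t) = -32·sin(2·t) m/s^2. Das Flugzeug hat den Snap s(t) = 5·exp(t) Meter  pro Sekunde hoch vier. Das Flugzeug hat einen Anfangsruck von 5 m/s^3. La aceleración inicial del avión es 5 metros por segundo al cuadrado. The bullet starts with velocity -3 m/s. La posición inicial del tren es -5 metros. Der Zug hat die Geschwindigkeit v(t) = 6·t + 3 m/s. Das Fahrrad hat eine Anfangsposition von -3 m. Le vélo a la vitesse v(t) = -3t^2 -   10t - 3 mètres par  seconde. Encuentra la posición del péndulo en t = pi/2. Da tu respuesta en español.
Necesitamos integrar nuestra ecuación de la aceleración a(t) = -32·sin(2·t) 2 veces. La antiderivada de la aceleración es la velocidad. Usando v(0) = 16, obtenemos v(t) = 16·cos(2·t). La antiderivada de la velocidad es la posición. Usando x(0) = 1, obtenemos x(t) = 8·sin(2·t) + 1. De la ecuación de la posición x(t) = 8·sin(2·t) + 1, sustituimos t = pi/2 para obtener x = 1.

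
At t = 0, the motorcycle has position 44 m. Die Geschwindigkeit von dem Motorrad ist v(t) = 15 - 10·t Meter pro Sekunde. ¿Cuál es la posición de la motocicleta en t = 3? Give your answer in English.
To solve this, we need to take 1 integral of our velocity equation v(t) = 15 - 10·t. The integral of velocity is position. Using x(0) = 44, we get x(t) = -5·t^2 + 15·t + 44. We have position x(t) = -5·t^2 + 15·t + 44. Substituting t = 3: x(3) = 44.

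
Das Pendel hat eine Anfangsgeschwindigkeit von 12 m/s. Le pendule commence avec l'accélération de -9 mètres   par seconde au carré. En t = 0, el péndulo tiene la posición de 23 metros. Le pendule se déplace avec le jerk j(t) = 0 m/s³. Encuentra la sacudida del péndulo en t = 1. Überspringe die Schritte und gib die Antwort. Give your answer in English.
At t = 1, j = 0.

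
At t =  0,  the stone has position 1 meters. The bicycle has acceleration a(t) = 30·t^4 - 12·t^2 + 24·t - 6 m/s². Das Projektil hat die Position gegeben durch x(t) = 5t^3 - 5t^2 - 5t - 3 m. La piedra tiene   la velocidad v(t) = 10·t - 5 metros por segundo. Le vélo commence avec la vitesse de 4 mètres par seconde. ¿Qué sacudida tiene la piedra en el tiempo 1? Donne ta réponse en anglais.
To solve this, we need to take 2 derivatives of our velocity equation v(t) = 10·t - 5. Differentiating velocity, we get acceleration: a(t) = 10. The derivative of acceleration gives jerk: j(t) = 0. From the given jerk equation j(t) = 0, we substitute t = 1 to get j = 0.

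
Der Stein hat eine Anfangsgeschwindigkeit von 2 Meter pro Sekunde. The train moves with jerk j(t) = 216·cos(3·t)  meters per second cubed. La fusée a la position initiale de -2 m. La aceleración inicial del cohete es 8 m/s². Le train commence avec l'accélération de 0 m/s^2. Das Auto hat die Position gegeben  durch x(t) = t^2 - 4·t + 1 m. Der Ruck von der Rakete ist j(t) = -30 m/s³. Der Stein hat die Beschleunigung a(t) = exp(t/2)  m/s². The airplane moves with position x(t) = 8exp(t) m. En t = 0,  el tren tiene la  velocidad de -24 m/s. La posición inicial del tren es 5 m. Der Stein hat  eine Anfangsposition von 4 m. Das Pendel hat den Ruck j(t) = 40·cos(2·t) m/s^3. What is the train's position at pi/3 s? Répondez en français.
Pour résoudre ceci, nous devons prendre 3 primitives de notre équation du jerk j(t) = 216·cos(3·t). L'intégrale du jerk, avec a(0) = 0, donne l'accélération: a(t) = 72·sin(3·t). En prenant ∫a(t)dt et en appliquant v(0) = -24, nous trouvons v(t) = -24·cos(3·t). L'intégrale de la vitesse est la position. En utilisant x(0) = 5, nous obtenons x(t) = 5 - 8·sin(3·t). Nous avons la position x(t) = 5 - 8·sin(3·t). En substituant t = pi/3: x(pi/3) = 5.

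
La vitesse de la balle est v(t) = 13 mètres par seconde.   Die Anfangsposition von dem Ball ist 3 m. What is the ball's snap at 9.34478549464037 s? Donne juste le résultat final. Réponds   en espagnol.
En t = 9.34478549464037, s = 0.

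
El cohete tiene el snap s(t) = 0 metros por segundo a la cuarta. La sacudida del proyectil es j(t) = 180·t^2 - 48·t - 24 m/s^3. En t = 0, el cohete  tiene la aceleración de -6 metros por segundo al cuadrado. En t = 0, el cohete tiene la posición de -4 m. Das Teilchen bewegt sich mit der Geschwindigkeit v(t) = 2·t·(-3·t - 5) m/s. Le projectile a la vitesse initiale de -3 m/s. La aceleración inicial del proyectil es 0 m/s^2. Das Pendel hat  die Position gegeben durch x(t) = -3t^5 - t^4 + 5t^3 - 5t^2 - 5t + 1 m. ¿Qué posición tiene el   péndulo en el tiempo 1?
Usando x(t) = -3·t^5 - t^4 + 5·t^3 - 5·t^2 - 5·t + 1 y sustituyendo t = 1, encontramos x = -8.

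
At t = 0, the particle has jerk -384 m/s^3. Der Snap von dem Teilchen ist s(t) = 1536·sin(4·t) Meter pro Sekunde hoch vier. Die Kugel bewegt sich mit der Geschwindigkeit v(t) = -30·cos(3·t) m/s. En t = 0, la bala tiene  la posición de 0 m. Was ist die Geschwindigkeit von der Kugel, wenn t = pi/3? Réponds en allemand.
Aus der Gleichung für die Geschwindigkeit v(t) = -30·cos(3·t), setzen wir t = pi/3 ein und erhalten v = 30.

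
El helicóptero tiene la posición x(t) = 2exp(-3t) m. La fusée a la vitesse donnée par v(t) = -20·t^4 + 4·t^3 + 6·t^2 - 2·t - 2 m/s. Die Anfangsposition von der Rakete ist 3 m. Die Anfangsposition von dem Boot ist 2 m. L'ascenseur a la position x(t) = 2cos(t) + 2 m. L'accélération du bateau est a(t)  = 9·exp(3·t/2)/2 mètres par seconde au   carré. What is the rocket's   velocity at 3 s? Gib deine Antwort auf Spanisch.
Tenemos la velocidad v(t) = -20·t^4 + 4·t^3 + 6·t^2 - 2·t - 2. Sustituyendo t = 3: v(3) = -1466.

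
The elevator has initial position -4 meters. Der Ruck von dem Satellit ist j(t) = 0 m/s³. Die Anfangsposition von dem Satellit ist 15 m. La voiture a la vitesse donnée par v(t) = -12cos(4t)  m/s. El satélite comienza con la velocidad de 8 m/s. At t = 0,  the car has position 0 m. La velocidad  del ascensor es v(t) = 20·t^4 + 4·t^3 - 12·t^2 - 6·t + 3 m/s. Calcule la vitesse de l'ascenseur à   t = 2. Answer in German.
Aus der Gleichung für die Geschwindigkeit v(t) = 20·t^4 + 4·t^3 - 12·t^2 - 6·t + 3, setzen wir t = 2 ein und erhalten v = 295.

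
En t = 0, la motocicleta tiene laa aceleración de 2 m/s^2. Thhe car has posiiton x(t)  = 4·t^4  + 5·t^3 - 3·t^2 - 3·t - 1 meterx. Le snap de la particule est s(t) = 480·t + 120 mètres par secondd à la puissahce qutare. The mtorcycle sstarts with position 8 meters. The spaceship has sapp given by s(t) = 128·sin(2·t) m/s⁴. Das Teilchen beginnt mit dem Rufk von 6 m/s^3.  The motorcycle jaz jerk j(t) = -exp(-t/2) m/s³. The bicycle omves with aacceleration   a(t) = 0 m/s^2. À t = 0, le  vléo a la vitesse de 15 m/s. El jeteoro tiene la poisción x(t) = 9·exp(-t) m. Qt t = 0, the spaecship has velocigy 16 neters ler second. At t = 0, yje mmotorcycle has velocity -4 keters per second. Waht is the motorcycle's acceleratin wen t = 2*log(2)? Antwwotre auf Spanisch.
Necesitamos integrar nuestra ecuación de la sacudida j(t) = -exp(-t/2) 1 vez. La integral de la sacudida es la aceleración. Usando a(0) = 2, obtenemos a(t) = 2·exp(-t/2). Usando a(t) = 2·exp(-t/2) y sustituyendo t = 2*log(2), encontramos a = 1.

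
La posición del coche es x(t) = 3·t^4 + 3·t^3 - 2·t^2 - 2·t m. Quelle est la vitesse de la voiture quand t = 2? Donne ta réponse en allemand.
Ausgehend von der Position x(t) = 3·t^4 + 3·t^3 - 2·t^2 - 2·t, nehmen wir 1 Ableitung. Die Ableitung von der Position ergibt die Geschwindigkeit: v(t) = 12·t^3 + 9·t^2 - 4·t - 2. Wir haben die Geschwindigkeit v(t) = 12·t^3 + 9·t^2 - 4·t - 2. Durch Einsetzen von t = 2: v(2) = 122.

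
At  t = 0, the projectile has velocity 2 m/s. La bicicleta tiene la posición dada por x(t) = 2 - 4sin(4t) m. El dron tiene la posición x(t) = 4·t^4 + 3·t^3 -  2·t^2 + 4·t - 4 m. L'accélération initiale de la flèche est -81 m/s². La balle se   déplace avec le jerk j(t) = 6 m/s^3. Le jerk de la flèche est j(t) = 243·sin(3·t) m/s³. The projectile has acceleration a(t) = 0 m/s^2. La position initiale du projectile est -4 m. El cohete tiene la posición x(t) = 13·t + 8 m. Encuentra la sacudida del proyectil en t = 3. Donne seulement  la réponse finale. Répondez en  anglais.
j(3) = 0.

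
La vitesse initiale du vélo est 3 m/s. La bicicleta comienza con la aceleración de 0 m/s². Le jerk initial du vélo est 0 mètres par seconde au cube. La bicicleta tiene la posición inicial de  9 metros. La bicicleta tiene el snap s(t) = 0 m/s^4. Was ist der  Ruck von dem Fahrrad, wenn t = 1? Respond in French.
En partant du snap s(t) = 0, nous prenons 1 primitive. En prenant ∫s(t)dt et en appliquant j(0) = 0, nous trouvons j(t) = 0. En utilisant j(t) = 0 et en substituant t = 1, nous trouvons j = 0.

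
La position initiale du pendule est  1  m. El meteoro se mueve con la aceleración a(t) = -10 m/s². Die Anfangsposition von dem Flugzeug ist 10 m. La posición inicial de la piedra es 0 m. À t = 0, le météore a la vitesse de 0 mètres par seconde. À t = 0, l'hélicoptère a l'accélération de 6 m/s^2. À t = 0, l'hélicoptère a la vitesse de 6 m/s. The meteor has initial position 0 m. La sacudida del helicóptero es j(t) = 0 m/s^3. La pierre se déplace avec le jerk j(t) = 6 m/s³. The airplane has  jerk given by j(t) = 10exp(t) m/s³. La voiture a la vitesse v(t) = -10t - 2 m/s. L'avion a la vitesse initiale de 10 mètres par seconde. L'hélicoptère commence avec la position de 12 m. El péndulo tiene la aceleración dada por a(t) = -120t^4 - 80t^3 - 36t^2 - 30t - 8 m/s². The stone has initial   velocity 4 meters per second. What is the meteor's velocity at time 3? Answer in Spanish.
Necesitamos integrar nuestra ecuación de la aceleración a(t) = -10 1 vez. Tomando ∫a(t)dt y aplicando v(0) = 0, encontramos v(t) = -10·t. Tenemos la velocidad v(t) = -10·t. Sustituyendo t = 3: v(3) = -30.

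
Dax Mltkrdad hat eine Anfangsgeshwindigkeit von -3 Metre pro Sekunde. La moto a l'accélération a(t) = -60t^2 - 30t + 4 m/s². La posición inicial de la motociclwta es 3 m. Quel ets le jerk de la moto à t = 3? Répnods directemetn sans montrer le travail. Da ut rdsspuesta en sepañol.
La respuesta es -390.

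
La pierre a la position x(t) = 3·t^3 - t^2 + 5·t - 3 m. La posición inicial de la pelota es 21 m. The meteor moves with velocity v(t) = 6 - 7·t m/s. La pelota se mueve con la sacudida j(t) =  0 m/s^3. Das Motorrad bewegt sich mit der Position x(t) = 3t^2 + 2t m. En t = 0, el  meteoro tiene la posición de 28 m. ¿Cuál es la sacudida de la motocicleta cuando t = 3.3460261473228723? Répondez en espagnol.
Partiendo de la posición x(t) = 3·t^2 + 2·t, tomamos 3 derivadas. La derivada de la posición da la velocidad: v(t) = 6·t + 2. Derivando la velocidad, obtenemos la aceleración: a(t) = 6. La derivada de la aceleración da la sacudida: j(t) = 0. Usando j(t) = 0 y sustituyendo t = 3.3460261473228723, encontramos j = 0.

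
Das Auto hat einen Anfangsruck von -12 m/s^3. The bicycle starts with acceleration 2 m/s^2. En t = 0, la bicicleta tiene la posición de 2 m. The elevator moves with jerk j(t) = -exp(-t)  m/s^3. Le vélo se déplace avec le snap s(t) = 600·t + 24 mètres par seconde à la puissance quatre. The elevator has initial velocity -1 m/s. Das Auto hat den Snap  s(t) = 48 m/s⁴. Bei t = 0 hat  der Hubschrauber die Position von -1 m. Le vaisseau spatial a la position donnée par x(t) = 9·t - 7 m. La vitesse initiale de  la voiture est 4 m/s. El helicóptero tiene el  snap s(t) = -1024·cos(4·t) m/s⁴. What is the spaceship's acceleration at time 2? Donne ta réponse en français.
En partant de la position x(t) = 9·t - 7, nous prenons 2 dérivées. En prenant d/dt de x(t), nous trouvons v(t) = 9. En prenant d/dt de v(t), nous trouvons a(t) = 0. Nous avons l'accélération a(t) = 0. En substituant t = 2: a(2) = 0.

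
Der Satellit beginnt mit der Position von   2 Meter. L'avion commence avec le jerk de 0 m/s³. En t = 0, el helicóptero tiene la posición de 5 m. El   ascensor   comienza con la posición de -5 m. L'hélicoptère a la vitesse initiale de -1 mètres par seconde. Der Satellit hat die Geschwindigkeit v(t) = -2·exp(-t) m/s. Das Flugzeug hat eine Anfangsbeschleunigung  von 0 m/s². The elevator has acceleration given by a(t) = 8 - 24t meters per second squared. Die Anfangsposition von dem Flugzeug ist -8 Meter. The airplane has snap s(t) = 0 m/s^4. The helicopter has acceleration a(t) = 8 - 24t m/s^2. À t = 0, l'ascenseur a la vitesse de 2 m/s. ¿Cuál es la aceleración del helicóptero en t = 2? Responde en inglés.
Using a(t) = 8 - 24·t and substituting t = 2, we find a = -40.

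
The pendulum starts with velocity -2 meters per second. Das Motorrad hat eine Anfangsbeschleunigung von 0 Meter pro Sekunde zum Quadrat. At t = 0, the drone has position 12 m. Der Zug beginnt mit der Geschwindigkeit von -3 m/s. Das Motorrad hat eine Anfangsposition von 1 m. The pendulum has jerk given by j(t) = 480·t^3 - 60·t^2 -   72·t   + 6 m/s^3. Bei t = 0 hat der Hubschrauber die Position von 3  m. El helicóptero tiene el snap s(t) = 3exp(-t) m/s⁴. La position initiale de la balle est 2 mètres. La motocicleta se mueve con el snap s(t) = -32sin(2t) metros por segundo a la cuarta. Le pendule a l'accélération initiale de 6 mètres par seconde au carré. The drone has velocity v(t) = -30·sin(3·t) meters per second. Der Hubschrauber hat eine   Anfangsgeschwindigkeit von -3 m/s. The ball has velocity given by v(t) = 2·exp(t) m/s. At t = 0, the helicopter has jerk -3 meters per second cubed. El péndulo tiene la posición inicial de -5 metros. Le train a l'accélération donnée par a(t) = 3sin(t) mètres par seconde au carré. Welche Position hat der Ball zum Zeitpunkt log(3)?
Wir müssen die Stammfunktion unserer Gleichung für die Geschwindigkeit v(t) = 2·exp(t) 1-mal finden. Durch Integration von der Geschwindigkeit und Verwendung der Anfangsbedingung x(0) = 2, erhalten wir x(t) = 2·exp(t). Wir haben die Position x(t) = 2·exp(t). Durch Einsetzen von t = log(3): x(log(3)) = 6.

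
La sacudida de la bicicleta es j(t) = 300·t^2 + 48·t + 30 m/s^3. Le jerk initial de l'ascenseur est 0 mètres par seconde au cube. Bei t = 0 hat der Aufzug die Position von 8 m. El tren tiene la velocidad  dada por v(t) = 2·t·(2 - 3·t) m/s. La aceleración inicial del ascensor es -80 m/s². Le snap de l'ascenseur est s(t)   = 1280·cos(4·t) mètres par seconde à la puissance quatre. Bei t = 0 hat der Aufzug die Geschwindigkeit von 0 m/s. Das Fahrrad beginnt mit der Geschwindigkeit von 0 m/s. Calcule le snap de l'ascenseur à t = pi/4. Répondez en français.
En utilisant s(t) = 1280·cos(4·t) et en substituant t = pi/4, nous trouvons s = -1280.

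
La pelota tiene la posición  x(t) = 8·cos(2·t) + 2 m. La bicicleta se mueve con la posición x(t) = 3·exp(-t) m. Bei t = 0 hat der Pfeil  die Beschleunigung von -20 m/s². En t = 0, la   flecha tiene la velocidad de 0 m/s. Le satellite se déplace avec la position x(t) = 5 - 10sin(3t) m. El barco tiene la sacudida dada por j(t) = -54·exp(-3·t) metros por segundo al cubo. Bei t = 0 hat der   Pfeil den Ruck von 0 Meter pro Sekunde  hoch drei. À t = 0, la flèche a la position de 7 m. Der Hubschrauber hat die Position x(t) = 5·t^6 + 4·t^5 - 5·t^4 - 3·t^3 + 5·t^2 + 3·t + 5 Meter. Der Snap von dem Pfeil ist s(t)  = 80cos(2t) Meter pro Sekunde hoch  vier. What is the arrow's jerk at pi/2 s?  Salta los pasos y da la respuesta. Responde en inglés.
The jerk at t = pi/2 is j = 0.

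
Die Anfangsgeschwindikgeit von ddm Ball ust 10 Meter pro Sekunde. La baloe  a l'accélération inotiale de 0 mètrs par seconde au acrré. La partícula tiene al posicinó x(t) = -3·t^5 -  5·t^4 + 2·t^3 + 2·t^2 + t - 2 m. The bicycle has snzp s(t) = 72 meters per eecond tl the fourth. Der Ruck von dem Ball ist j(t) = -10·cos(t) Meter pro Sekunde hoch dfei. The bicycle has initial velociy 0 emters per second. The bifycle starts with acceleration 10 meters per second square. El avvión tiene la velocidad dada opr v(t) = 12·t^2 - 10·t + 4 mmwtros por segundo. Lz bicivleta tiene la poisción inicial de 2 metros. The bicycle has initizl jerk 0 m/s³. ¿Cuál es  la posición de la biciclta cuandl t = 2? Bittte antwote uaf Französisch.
Nous devons intégrer notre équation du snap s(t) = 72 4 fois. En prenant ∫s(t)dt et en appliquant j(0) = 0, nous trouvons j(t) = 72·t. La primitive du jerk, avec a(0) = 10, donne l'accélération: a(t) = 36·t^2 + 10. En intégrant l'accélération et en utilisant la condition initiale v(0) = 0, nous obtenons v(t) = 12·t^3 + 10·t. L'intégrale de la vitesse est la position. En utilisant x(0) = 2, nous obtenons x(t) = 3·t^4 + 5·t^2 + 2. De l'équation de la position x(t) = 3·t^4 + 5·t^2 + 2, nous substituons t = 2 pour obtenir x = 70.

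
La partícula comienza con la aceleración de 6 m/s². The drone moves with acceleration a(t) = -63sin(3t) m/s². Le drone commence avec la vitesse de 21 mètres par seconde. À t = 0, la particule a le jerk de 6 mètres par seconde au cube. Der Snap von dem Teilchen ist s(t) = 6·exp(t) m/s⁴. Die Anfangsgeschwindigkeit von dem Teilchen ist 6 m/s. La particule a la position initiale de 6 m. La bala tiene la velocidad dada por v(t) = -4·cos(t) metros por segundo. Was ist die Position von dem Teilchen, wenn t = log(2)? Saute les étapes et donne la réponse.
x(log(2)) = 12.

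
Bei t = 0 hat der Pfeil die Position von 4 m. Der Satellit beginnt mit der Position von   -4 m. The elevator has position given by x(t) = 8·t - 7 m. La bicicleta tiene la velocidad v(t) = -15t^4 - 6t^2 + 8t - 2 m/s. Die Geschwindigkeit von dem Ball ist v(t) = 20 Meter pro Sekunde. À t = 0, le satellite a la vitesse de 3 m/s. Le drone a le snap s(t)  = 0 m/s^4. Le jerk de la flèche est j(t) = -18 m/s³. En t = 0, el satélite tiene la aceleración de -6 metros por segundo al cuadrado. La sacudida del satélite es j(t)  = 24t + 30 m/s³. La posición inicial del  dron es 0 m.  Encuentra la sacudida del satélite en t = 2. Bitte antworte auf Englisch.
Using j(t) = 24·t + 30 and substituting t = 2, we find j = 78.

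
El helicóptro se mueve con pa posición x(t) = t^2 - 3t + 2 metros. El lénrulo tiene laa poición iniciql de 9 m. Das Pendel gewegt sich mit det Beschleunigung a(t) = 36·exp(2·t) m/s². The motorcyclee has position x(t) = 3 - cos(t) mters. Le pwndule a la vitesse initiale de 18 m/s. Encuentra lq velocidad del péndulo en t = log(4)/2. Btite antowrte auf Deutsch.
Ausgehend von der Beschleunigung a(t) = 36·exp(2·t), nehmen wir 1 Integral. Mit ∫a(t)dt und Anwendung von v(0) = 18, finden wir v(t) = 18·exp(2·t). Wir haben die Geschwindigkeit v(t) = 18·exp(2·t). Durch Einsetzen von t = log(4)/2: v(log(4)/2) = 72.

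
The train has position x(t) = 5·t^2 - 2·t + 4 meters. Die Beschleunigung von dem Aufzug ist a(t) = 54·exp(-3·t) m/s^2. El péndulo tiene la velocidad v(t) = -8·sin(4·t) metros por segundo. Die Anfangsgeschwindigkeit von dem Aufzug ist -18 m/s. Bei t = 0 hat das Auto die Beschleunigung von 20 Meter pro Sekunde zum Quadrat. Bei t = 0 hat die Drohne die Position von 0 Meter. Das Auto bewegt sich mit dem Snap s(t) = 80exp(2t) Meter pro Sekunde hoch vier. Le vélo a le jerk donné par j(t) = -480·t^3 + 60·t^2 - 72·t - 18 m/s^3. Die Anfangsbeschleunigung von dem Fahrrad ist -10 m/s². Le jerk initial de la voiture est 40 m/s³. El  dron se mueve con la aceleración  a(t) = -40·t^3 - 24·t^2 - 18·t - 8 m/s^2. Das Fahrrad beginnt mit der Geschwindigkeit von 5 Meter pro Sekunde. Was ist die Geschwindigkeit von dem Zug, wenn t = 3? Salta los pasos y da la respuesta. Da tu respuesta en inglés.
The velocity at t = 3 is v = 28.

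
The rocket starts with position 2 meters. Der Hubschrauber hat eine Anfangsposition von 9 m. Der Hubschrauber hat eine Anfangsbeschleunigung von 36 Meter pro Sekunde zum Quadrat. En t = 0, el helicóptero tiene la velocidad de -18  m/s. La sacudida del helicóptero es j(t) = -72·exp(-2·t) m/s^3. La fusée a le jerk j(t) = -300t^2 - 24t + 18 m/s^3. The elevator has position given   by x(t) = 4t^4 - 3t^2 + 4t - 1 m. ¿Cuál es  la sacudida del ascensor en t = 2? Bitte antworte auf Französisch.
Pour résoudre ceci, nous devons prendre 3 dérivées de notre équation de la position x(t) = 4·t^4 - 3·t^2 + 4·t - 1. La dérivée de la position donne la vitesse: v(t) = 16·t^3 - 6·t + 4. En prenant d/dt de v(t), nous trouvons a(t) = 48·t^2 - 6. En dérivant l'accélération, nous obtenons le jerk: j(t) = 96·t. De l'équation du jerk j(t) = 96·t, nous substituons t = 2 pour obtenir j = 192.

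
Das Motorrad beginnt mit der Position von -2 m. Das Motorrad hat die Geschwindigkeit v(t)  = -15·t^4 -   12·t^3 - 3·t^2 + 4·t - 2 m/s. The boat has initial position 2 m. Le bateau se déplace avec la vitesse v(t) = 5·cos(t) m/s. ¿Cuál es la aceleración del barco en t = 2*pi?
Para resolver esto, necesitamos tomar 1 derivada de nuestra ecuación de la velocidad v(t) = 5·cos(t). Tomando d/dt de v(t), encontramos a(t) = -5·sin(t). Usando a(t) = -5·sin(t) y sustituyendo t = 2*pi, encontramos a = 0.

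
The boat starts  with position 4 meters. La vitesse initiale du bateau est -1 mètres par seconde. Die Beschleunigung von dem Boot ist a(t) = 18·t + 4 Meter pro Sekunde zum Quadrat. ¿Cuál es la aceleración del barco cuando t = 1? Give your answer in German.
Wir haben die Beschleunigung a(t) = 18·t + 4. Durch Einsetzen von t = 1: a(1) = 22.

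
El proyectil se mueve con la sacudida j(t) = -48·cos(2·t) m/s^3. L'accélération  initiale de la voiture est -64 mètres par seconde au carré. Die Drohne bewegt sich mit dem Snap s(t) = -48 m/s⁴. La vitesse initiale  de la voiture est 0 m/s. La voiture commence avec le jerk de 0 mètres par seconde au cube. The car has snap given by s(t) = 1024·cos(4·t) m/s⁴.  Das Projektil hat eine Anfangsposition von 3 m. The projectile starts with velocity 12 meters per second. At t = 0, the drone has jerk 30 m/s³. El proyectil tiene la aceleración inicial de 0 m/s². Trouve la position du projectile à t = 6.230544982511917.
Nous devons trouver la primitive de notre équation du jerk j(t) = -48·cos(2·t) 3 fois. L'intégrale du jerk, avec a(0) = 0, donne l'accélération: a(t) = -24·sin(2·t). En intégrant l'accélération et en utilisant la condition initiale v(0) = 12, nous obtenons v(t) = 12·cos(2·t). En intégrant la vitesse et en utilisant la condition initiale x(0) = 3, nous obtenons x(t) = 6·sin(2·t) + 3. En utilisant x(t) = 6·sin(2·t) + 3 et en substituant t = 6.230544982511917, nous trouvons x = 2.36948238975339.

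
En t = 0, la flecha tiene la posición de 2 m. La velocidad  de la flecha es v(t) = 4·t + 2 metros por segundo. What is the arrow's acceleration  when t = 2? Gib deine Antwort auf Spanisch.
Debemos derivar nuestra ecuación de la velocidad v(t) = 4·t + 2 1 vez. Tomando d/dt de v(t), encontramos a(t) = 4. Usando a(t) = 4 y sustituyendo t = 2, encontramos a = 4.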